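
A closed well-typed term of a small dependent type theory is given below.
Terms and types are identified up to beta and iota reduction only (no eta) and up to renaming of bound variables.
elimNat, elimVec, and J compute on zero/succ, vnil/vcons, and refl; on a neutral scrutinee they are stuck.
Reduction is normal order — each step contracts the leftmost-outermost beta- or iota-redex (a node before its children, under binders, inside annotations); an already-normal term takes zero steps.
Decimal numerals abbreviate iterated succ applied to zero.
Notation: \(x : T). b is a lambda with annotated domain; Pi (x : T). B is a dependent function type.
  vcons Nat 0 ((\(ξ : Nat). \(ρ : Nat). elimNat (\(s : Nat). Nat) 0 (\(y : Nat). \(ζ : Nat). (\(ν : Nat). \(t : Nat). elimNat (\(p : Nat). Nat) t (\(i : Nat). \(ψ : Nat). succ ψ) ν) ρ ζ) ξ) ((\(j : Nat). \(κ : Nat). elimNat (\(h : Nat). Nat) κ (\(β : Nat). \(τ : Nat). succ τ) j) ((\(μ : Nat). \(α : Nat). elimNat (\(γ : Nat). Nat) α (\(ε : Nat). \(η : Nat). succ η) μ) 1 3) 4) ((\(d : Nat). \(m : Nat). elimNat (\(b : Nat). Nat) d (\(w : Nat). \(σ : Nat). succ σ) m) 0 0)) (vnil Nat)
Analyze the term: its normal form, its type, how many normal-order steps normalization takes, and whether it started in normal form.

resulting normal form:
  vcons Nat 0 0 (vnil Nat)
the term's type:
  Vec Nat 1
normal-order step count: 54
already normal: no
first redex: a beta-redex


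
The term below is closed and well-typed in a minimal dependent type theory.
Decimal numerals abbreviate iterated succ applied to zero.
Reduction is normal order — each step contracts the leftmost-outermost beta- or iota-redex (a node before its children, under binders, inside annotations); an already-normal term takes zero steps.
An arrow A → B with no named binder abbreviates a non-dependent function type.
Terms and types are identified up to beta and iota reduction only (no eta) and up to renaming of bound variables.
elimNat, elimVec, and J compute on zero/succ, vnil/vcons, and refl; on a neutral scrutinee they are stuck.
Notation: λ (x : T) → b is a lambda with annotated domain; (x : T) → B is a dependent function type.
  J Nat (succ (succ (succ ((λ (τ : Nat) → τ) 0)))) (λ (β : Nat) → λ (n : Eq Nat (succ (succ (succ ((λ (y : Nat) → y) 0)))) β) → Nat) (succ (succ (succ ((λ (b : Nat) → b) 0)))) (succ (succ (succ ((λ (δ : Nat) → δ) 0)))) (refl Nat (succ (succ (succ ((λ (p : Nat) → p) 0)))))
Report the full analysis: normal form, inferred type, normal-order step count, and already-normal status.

normal form:
  3
the term's type:
  Nat
steps to reach normal form (normal order): 2
already normal: no
first redex: a J iota-redex


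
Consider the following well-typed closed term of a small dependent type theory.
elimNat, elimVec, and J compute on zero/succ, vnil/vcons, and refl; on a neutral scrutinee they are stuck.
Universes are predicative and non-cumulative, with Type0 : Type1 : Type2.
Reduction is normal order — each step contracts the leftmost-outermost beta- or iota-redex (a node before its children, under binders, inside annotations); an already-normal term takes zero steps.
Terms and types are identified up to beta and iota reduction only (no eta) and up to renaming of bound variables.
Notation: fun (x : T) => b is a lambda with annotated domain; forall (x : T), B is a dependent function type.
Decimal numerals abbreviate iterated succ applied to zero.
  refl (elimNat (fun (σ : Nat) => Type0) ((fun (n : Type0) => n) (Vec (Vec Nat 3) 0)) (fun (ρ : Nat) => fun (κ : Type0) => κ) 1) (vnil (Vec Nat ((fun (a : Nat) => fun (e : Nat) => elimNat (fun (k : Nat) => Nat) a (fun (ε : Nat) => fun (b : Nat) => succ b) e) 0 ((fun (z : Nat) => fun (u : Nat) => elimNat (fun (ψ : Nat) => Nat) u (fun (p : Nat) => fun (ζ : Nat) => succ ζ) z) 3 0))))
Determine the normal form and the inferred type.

resulting normal form:
  refl (Vec (Vec Nat 3) 0) (vnil (Vec Nat 3))
the term's type:
  Eq (Vec (Vec Nat 3) 0) (vnil (Vec Nat 3)) (vnil (Vec Nat 3))
observation: 29 normal-order steps separate the term from its normal form.


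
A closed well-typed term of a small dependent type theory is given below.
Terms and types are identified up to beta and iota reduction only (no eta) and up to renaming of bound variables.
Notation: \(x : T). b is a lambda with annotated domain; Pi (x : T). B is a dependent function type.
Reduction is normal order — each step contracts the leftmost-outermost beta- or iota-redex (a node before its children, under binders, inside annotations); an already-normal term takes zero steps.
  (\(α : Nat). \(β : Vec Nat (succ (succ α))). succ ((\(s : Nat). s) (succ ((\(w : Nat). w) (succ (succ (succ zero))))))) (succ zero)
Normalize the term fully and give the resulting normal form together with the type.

resulting normal form:
  \(α : Vec Nat (succ (succ (succ zero)))). succ (succ (succ (succ (succ zero))))
type:
  Pi (α : Vec Nat (succ (succ (succ zero)))). Nat


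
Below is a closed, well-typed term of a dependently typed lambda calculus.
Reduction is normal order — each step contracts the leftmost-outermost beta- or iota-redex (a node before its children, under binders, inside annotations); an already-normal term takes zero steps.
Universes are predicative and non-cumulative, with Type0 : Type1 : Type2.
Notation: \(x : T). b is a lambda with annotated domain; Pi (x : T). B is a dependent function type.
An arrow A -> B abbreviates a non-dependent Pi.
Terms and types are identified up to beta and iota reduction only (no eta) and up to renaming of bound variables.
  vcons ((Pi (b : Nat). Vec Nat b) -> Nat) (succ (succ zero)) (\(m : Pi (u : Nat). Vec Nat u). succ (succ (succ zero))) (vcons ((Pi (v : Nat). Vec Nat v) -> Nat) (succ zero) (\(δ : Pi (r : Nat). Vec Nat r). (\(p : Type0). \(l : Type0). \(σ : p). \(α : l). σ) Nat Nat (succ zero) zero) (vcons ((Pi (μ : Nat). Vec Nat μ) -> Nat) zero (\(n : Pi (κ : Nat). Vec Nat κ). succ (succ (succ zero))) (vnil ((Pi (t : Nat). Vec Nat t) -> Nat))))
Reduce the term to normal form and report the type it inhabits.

reduced normal form:
  vcons ((Pi (b : Nat). Vec Nat b) -> Nat) (succ (succ zero)) (\(m : Pi (u : Nat). Vec Nat u). succ (succ (succ zero))) (vcons ((Pi (v : Nat). Vec Nat v) -> Nat) (succ zero) (\(δ : Pi (r : Nat). Vec Nat r). succ zero) (vcons ((Pi (p : Nat). Vec Nat p) -> Nat) zero (\(l : Pi (σ : Nat). Vec Nat σ). succ (succ (succ zero))) (vnil ((Pi (α : Nat). Vec Nat α) -> Nat))))
type:
  Vec ((Pi (b : Nat). Vec Nat b) -> Nat) (succ (succ (succ zero)))


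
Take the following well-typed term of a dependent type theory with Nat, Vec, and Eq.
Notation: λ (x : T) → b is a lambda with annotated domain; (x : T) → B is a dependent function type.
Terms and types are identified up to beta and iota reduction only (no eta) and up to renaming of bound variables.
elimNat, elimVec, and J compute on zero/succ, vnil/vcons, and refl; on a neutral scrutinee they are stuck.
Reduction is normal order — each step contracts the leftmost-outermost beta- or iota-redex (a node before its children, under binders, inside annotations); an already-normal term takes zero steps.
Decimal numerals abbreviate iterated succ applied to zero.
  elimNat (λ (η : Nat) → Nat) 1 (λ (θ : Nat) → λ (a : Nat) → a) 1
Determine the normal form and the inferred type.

resulting normal form:
  1
the term's type:
  Nat


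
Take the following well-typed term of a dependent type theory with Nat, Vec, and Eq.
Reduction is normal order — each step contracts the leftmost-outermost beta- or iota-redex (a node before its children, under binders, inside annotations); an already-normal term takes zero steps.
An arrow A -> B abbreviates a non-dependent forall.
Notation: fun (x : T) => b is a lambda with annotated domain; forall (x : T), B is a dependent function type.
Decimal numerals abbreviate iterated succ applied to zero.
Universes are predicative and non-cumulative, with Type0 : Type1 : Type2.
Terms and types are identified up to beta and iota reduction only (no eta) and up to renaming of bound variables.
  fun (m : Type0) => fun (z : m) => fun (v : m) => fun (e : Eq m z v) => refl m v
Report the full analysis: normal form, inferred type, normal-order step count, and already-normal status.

resulting normal form:
  fun (m : Type0) => fun (z : m) => fun (v : m) => fun (e : Eq m z v) => refl m v
the term's type:
  forall (m : Type0), forall (z : m), forall (v : m), Eq m z v -> Eq m v v
reduction steps (normal order): 0
started in normal form: yes


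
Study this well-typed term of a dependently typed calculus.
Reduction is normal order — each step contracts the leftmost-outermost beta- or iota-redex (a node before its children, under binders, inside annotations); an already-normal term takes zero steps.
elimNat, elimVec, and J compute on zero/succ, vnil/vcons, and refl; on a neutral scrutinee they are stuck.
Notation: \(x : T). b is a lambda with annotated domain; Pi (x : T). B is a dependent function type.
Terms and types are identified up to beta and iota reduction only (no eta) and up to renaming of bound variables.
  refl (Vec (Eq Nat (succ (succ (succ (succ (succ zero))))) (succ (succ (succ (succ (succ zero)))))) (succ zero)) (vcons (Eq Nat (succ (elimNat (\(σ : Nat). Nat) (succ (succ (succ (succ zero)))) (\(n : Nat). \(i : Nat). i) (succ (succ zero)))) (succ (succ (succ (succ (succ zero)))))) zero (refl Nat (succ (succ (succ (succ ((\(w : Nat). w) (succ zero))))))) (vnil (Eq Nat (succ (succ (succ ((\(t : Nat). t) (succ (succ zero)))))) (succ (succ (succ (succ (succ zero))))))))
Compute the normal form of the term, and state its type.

reduced normal form:
  refl (Vec (Eq Nat (succ (succ (succ (succ (succ zero))))) (succ (succ (succ (succ (succ zero)))))) (succ zero)) (vcons (Eq Nat (succ (succ (succ (succ (succ zero))))) (succ (succ (succ (succ (succ zero)))))) zero (refl Nat (succ (succ (succ (succ (succ zero)))))) (vnil (Eq Nat (succ (succ (succ (succ (succ zero))))) (succ (succ (succ (succ (succ zero))))))))
the term's type:
  Eq (Vec (Eq Nat (succ (succ (succ (succ (succ zero))))) (succ (succ (succ (succ (succ zero)))))) (succ zero)) (vcons (Eq Nat (succ (succ (succ (succ (succ zero))))) (succ (succ (succ (succ (succ zero)))))) zero (refl Nat (succ (succ (succ (succ (succ zero)))))) (vnil (Eq Nat (succ (succ (succ (succ (succ zero))))) (succ (succ (succ (succ (succ zero)))))))) (vcons (Eq Nat (succ (succ (succ (succ (succ zero))))) (succ (succ (succ (succ (succ zero)))))) zero (refl Nat (succ (succ (succ (succ (succ zero)))))) (vnil (Eq Nat (succ (succ (succ (succ (succ zero))))) (succ (succ (succ (succ (succ zero))))))))


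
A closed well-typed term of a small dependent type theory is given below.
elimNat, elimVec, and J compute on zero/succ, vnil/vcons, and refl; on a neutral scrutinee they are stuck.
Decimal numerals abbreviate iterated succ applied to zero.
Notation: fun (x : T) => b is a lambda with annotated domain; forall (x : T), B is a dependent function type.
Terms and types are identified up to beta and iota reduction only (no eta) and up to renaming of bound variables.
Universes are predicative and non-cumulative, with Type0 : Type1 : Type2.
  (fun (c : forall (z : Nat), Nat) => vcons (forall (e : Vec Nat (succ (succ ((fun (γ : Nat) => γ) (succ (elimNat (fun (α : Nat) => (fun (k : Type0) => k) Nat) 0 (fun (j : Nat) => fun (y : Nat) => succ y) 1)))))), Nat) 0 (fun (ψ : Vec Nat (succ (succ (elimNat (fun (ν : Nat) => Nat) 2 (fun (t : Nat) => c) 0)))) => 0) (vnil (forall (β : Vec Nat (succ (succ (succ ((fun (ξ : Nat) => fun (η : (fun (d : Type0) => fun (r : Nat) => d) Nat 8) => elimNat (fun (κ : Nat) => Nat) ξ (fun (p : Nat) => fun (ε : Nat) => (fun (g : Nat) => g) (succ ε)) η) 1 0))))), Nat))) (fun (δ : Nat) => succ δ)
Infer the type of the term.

inferred type:
  Vec (forall (c : Vec Nat 4), Nat) 1


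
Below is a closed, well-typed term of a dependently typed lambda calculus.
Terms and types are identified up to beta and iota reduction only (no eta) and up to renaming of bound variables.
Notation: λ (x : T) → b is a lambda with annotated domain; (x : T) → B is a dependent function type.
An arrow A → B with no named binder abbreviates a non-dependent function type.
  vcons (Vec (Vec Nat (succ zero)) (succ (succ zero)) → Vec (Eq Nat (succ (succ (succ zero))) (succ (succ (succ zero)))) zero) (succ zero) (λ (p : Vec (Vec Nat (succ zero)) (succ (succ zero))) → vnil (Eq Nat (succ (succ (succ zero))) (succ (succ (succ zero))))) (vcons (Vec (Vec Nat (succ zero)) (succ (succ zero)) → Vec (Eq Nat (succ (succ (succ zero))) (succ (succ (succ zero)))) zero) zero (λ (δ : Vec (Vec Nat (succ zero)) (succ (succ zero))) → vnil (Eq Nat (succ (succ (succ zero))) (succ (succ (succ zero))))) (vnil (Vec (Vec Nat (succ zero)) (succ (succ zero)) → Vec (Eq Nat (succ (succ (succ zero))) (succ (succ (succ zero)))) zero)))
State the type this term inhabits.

type:
  Vec (Vec (Vec Nat (succ zero)) (succ (succ zero)) → Vec (Eq Nat (succ (succ (succ zero))) (succ (succ (succ zero)))) zero) (succ (succ zero))


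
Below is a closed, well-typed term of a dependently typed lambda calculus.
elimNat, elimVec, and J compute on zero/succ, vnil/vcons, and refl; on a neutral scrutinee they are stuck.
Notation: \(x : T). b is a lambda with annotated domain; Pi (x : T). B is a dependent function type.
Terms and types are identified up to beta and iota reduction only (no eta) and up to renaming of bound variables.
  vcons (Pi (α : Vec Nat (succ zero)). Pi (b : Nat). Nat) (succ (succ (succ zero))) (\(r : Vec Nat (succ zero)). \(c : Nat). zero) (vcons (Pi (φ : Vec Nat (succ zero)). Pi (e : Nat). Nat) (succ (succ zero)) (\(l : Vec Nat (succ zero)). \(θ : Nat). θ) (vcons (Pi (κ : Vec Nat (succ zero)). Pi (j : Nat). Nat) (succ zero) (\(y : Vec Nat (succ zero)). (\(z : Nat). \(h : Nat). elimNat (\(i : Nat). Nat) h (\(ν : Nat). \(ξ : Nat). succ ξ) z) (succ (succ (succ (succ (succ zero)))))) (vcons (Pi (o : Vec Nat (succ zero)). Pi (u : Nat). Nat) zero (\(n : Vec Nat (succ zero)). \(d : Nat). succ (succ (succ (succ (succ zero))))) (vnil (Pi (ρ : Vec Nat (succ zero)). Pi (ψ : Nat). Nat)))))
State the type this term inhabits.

inferred type:
  Vec (Pi (α : Vec Nat (succ zero)). Pi (b : Nat). Nat) (succ (succ (succ (succ zero))))


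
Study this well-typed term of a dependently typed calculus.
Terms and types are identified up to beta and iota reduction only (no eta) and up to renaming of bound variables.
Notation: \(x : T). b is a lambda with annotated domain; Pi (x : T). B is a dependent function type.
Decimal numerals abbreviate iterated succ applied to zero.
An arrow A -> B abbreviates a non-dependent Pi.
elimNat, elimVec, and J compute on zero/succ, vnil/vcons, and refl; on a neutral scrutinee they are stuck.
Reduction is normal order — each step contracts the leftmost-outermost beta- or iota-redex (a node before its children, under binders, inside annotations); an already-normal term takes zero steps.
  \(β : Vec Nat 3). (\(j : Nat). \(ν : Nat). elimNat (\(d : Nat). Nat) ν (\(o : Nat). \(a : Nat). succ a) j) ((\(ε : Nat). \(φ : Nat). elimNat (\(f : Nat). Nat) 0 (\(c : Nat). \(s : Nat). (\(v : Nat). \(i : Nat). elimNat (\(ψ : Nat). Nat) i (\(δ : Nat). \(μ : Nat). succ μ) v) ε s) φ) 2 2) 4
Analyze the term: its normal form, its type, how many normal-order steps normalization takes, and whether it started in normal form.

resulting normal form:
  \(β : Vec Nat 3). 8
type:
  Vec Nat 3 -> Nat
steps to reach normal form (normal order): 42
already normal: no
first redex: a beta-redex


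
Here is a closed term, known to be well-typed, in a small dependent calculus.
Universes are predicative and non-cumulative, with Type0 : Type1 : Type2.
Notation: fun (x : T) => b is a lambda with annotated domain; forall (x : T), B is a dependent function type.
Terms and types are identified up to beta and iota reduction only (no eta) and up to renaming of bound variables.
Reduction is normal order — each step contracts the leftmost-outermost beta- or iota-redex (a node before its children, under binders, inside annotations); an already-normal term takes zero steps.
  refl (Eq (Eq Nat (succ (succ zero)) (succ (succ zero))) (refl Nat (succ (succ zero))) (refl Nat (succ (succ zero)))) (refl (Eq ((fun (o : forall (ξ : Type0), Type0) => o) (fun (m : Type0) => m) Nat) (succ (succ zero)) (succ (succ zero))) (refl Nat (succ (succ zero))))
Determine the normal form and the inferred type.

resulting normal form:
  refl (Eq (Eq Nat (succ (succ zero)) (succ (succ zero))) (refl Nat (succ (succ zero))) (refl Nat (succ (succ zero)))) (refl (Eq Nat (succ (succ zero)) (succ (succ zero))) (refl Nat (succ (succ zero))))
type:
  Eq (Eq (Eq Nat (succ (succ zero)) (succ (succ zero))) (refl Nat (succ (succ zero))) (refl Nat (succ (succ zero)))) (refl (Eq Nat (succ (succ zero)) (succ (succ zero))) (refl Nat (succ (succ zero)))) (refl (Eq Nat (succ (succ zero)) (succ (succ zero))) (refl Nat (succ (succ zero))))
observation: normalization takes exactly 2 steps under the normal-order strategy.


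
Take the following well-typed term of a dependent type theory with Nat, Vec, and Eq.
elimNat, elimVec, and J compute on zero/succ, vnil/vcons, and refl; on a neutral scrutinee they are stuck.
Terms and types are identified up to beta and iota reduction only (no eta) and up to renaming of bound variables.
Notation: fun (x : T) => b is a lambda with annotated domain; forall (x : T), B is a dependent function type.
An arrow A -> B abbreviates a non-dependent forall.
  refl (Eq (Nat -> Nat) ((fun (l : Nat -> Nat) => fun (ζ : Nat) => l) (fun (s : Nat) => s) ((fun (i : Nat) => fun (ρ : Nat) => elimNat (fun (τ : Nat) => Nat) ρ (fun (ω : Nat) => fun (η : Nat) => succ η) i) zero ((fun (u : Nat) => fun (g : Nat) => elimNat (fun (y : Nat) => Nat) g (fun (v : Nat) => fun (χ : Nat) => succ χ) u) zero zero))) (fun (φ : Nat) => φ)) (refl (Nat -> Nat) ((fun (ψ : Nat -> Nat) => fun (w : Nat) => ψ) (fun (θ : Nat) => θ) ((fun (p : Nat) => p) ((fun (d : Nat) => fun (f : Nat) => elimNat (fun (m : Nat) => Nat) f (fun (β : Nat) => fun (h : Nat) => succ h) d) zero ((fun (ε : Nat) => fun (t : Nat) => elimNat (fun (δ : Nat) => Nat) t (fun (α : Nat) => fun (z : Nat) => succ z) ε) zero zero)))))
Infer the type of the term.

inferred type:
  Eq (Eq (Nat -> Nat) (fun (l : Nat) => l) (fun (ζ : Nat) => ζ)) (refl (Nat -> Nat) (fun (s : Nat) => s)) (refl (Nat -> Nat) (fun (i : Nat) => i))


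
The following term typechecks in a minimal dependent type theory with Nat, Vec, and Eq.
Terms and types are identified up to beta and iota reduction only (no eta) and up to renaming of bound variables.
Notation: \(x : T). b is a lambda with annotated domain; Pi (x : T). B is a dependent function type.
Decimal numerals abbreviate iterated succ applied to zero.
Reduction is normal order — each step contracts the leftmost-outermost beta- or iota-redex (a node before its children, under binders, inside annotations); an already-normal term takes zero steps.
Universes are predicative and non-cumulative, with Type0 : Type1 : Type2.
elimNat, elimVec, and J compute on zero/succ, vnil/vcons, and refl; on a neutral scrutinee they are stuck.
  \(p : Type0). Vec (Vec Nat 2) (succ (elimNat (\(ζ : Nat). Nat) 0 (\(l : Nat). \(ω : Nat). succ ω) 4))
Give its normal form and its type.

resulting normal form:
  \(p : Type0). Vec (Vec Nat 2) 5
the term's type:
  Pi (p : Type0). Type0


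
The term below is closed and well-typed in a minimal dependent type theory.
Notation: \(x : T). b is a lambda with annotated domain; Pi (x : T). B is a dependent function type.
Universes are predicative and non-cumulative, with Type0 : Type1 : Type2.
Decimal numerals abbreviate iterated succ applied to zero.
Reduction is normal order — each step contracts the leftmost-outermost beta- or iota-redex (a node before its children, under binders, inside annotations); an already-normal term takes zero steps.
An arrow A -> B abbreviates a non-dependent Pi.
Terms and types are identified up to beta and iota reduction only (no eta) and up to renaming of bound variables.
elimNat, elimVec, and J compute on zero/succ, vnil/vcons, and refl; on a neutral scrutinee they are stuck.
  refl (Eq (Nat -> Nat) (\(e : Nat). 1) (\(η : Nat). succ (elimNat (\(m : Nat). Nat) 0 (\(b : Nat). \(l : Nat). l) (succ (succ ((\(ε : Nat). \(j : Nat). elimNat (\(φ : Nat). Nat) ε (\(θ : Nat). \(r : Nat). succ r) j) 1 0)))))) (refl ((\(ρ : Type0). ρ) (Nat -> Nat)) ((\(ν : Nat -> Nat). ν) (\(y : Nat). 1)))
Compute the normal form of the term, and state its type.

resulting normal form:
  refl (Eq (Nat -> Nat) (\(e : Nat). 1) (\(η : Nat). 1)) (refl (Nat -> Nat) (\(m : Nat). 1))
inferred type:
  Eq (Eq (Nat -> Nat) (\(e : Nat). 1) (\(η : Nat). 1)) (refl (Nat -> Nat) (\(m : Nat). 1)) (refl (Nat -> Nat) (\(b : Nat). 1))


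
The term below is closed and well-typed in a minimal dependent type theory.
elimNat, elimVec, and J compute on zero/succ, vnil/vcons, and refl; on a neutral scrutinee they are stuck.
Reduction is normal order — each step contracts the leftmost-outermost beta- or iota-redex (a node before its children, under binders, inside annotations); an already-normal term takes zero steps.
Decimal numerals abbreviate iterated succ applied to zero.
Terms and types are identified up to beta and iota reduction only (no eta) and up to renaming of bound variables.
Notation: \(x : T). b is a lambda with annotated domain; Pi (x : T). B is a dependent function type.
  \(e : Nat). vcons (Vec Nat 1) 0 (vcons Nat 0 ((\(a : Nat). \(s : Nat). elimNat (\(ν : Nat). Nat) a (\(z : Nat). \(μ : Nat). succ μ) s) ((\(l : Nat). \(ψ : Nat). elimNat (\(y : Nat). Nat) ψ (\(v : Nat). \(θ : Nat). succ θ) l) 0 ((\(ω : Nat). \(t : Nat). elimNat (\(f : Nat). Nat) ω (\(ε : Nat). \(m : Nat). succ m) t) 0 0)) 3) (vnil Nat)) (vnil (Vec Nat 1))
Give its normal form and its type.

normal form:
  \(e : Nat). vcons (Vec Nat 1) 0 (vcons Nat 0 3 (vnil Nat)) (vnil (Vec Nat 1))
inferred type:
  Pi (e : Nat). Vec (Vec Nat 1) 1
observation: normalization takes exactly 18 steps under the normal-order strategy.


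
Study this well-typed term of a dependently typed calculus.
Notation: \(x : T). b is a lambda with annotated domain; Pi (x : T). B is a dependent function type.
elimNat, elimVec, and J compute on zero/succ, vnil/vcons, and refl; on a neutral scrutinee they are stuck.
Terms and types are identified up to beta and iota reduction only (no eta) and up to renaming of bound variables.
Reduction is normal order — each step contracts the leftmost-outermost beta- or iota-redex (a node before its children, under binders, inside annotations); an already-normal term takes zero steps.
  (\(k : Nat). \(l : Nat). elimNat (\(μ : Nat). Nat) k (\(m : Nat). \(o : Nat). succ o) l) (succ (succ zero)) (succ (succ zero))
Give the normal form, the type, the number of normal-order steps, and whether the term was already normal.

resulting normal form:
  succ (succ (succ (succ zero)))
type:
  Nat
reduction steps (normal order): 9
started in normal form: no
first contracted redex: a beta-redex


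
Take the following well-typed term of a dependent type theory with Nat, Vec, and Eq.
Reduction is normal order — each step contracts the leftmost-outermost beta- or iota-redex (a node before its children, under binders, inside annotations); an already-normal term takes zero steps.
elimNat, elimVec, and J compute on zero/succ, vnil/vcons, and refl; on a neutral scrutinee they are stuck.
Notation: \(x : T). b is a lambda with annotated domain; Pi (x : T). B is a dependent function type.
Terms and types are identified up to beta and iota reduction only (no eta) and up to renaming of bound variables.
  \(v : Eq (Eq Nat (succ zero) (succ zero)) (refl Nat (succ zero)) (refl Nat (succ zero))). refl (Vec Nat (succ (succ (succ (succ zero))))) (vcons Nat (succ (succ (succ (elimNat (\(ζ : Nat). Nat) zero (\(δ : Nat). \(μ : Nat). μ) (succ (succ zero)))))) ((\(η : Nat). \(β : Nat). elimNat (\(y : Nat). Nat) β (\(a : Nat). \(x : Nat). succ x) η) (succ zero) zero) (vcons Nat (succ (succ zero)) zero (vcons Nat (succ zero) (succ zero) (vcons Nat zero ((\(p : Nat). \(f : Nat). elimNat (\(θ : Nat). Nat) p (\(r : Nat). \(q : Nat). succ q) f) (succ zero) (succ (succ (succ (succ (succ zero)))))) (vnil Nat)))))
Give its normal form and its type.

normal form:
  \(v : Eq (Eq Nat (succ zero) (succ zero)) (refl Nat (succ zero)) (refl Nat (succ zero))). refl (Vec Nat (succ (succ (succ (succ zero))))) (vcons Nat (succ (succ (succ zero))) (succ zero) (vcons Nat (succ (succ zero)) zero (vcons Nat (succ zero) (succ zero) (vcons Nat zero (succ (succ (succ (succ (succ (succ zero)))))) (vnil Nat)))))
type:
  Pi (v : Eq (Eq Nat (succ zero) (succ zero)) (refl Nat (succ zero)) (refl Nat (succ zero))). Eq (Vec Nat (succ (succ (succ (succ zero))))) (vcons Nat (succ (succ (succ zero))) (succ zero) (vcons Nat (succ (succ zero)) zero (vcons Nat (succ zero) (succ zero) (vcons Nat zero (succ (succ (succ (succ (succ (succ zero)))))) (vnil Nat))))) (vcons Nat (succ (succ (succ zero))) (succ zero) (vcons Nat (succ (succ zero)) zero (vcons Nat (succ zero) (succ zero) (vcons Nat zero (succ (succ (succ (succ (succ (succ zero)))))) (vnil Nat)))))
observation: the leftmost-outermost redex is an elimNat iota-redex, and normalization takes 31 steps.


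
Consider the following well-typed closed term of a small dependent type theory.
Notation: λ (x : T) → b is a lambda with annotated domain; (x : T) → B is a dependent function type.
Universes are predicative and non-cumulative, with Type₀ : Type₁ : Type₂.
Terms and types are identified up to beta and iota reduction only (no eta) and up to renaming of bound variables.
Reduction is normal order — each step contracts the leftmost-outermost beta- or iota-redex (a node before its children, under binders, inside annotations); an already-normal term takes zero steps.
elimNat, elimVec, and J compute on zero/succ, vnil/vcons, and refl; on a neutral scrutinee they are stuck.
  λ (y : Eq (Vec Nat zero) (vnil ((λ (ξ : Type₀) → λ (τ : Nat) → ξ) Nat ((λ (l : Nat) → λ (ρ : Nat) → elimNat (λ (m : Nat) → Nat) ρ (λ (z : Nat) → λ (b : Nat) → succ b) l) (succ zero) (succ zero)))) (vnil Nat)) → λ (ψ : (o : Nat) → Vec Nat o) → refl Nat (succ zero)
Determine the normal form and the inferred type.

reduced normal form:
  λ (y : Eq (Vec Nat zero) (vnil Nat) (vnil Nat)) → λ (ξ : (τ : Nat) → Vec Nat τ) → refl Nat (succ zero)
type:
  (y : Eq (Vec Nat zero) (vnil Nat) (vnil Nat)) → (ξ : (τ : Nat) → Vec Nat τ) → Eq Nat (succ zero) (succ zero)
observation: normalization takes exactly 2 steps under the normal-order strategy.


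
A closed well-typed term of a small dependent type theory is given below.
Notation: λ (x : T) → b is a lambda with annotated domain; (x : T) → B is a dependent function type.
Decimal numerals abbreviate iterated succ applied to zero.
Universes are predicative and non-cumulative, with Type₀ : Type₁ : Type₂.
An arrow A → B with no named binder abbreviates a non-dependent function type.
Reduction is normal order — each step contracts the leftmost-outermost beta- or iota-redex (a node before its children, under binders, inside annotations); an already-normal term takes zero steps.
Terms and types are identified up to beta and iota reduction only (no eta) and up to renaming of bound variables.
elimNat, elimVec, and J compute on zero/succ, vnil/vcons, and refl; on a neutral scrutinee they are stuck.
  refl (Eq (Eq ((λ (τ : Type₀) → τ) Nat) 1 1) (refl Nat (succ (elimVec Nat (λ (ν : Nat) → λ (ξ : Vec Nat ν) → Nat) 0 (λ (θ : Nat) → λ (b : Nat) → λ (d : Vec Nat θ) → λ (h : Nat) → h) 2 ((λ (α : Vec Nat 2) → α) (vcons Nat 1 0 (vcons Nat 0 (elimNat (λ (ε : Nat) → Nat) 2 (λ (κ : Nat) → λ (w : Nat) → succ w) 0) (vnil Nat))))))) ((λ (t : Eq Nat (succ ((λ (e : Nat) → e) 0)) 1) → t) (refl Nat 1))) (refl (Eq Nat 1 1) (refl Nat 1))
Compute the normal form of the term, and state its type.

normal form:
  refl (Eq (Eq Nat 1 1) (refl Nat 1) (refl Nat 1)) (refl (Eq Nat 1 1) (refl Nat 1))
the term's type:
  Eq (Eq (Eq Nat 1 1) (refl Nat 1) (refl Nat 1)) (refl (Eq Nat 1 1) (refl Nat 1)) (refl (Eq Nat 1 1) (refl Nat 1))
observation: the leftmost-outermost redex is a beta-redex, and normalization takes 14 steps.


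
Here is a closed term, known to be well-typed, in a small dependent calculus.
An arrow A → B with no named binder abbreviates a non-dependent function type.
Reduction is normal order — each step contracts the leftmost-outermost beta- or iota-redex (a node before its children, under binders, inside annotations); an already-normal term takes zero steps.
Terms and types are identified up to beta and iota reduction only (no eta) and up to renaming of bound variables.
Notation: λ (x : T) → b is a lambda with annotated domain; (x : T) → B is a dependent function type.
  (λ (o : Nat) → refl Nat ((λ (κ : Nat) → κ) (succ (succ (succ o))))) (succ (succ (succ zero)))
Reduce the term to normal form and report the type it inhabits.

reduced normal form:
  refl Nat (succ (succ (succ (succ (succ (succ zero))))))
inferred type:
  Eq Nat (succ (succ (succ (succ (succ (succ zero)))))) (succ (succ (succ (succ (succ (succ zero))))))
observation: reduction starts at a beta-redex, and 2 normal-order steps reach the normal form.


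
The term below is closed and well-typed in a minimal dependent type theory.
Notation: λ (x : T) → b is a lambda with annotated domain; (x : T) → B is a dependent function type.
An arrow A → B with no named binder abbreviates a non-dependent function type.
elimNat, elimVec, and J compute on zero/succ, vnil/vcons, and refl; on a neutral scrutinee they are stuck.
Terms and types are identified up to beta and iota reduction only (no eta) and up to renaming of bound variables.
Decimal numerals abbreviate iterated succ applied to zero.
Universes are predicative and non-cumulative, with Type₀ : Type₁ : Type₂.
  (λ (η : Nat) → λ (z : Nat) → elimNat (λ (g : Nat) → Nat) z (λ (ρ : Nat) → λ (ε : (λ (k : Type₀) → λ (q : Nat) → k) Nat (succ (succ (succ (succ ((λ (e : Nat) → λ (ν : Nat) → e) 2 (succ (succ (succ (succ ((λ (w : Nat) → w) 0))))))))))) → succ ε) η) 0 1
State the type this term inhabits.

inferred type:
  Nat


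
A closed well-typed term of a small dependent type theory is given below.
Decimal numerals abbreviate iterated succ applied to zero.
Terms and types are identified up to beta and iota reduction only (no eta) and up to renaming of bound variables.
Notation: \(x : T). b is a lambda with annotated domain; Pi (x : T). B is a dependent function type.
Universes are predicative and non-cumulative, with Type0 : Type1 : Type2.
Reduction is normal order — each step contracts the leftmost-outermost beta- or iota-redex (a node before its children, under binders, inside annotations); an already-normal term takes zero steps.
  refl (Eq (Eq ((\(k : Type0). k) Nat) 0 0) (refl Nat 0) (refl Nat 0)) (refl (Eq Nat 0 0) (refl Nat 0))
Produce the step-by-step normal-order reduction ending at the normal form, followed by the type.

normal-order reduction:
  refl (Eq (Eq ((\(k : Type0). k) Nat) 0 0) (refl Nat 0) (refl Nat 0)) (refl (Eq Nat 0 0) (refl Nat 0))
  ~> refl (Eq (Eq Nat 0 0) (refl Nat 0) (refl Nat 0)) (refl (Eq Nat 0 0) (refl Nat 0))
inferred type:
  Eq (Eq (Eq Nat 0 0) (refl Nat 0) (refl Nat 0)) (refl (Eq Nat 0 0) (refl Nat 0)) (refl (Eq Nat 0 0) (refl Nat 0))


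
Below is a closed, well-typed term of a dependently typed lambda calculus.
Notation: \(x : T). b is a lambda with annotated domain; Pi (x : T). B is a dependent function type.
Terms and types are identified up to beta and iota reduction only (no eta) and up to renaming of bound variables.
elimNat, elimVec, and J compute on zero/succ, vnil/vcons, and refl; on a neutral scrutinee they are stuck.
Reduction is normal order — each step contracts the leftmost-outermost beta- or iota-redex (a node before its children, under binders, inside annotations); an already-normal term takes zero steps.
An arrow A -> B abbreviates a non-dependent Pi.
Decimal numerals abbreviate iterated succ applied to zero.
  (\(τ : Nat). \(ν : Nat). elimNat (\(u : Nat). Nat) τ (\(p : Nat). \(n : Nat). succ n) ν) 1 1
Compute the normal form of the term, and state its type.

resulting normal form:
  2
the term's type:
  Nat


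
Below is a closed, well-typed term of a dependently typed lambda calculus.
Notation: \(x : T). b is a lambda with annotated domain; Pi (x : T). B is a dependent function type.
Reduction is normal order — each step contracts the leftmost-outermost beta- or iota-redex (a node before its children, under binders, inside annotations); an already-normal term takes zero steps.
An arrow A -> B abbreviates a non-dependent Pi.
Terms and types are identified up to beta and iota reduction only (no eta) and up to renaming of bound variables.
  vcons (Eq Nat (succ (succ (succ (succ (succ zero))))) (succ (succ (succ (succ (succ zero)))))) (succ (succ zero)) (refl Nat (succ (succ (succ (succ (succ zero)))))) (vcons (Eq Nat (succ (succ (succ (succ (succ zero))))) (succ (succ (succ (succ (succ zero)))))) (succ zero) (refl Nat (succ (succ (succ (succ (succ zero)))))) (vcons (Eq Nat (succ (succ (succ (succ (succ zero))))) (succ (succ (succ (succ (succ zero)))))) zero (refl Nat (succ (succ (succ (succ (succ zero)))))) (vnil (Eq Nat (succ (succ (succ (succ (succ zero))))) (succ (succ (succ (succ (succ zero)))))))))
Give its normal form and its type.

normal form:
  vcons (Eq Nat (succ (succ (succ (succ (succ zero))))) (succ (succ (succ (succ (succ zero)))))) (succ (succ zero)) (refl Nat (succ (succ (succ (succ (succ zero)))))) (vcons (Eq Nat (succ (succ (succ (succ (succ zero))))) (succ (succ (succ (succ (succ zero)))))) (succ zero) (refl Nat (succ (succ (succ (succ (succ zero)))))) (vcons (Eq Nat (succ (succ (succ (succ (succ zero))))) (succ (succ (succ (succ (succ zero)))))) zero (refl Nat (succ (succ (succ (succ (succ zero)))))) (vnil (Eq Nat (succ (succ (succ (succ (succ zero))))) (succ (succ (succ (succ (succ zero)))))))))
type:
  Vec (Eq Nat (succ (succ (succ (succ (succ zero))))) (succ (succ (succ (succ (succ zero)))))) (succ (succ (succ zero)))


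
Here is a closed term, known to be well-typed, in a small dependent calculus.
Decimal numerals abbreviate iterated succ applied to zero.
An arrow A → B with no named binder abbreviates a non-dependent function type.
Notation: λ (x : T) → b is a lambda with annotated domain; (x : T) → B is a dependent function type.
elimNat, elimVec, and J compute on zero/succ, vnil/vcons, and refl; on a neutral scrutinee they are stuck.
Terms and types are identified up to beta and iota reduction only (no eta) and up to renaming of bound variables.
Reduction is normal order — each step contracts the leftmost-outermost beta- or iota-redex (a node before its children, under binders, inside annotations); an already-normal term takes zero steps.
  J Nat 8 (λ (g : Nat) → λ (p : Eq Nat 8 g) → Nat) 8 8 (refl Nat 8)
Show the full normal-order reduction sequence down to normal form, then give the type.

reduction (normal order):
  J Nat 8 (λ (g : Nat) → λ (p : Eq Nat 8 g) → Nat) 8 8 (refl Nat 8)
  ~> 8
the term's type:
  Nat


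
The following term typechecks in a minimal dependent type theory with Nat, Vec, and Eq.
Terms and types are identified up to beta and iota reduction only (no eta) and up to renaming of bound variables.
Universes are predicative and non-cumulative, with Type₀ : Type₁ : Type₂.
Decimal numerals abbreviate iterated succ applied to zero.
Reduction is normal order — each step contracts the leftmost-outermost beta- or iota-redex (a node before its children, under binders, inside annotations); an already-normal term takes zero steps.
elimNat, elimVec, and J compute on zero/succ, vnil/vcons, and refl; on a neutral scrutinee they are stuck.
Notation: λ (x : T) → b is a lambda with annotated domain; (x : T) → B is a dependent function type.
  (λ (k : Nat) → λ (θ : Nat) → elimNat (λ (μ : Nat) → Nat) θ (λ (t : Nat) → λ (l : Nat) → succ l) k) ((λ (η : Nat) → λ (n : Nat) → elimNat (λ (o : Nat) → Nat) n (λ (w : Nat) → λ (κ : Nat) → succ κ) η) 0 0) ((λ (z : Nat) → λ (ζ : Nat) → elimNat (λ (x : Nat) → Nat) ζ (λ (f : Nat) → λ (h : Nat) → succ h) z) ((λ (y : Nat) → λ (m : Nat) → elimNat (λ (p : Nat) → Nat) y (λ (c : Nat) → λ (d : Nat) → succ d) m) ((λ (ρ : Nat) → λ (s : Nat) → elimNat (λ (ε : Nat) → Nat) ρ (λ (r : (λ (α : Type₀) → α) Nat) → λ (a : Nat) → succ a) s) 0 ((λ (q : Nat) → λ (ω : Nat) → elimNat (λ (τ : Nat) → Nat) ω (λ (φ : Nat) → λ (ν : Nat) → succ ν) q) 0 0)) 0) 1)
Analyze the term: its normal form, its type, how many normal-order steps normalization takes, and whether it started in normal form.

reduced normal form:
  1
type:
  Nat
reduction steps (normal order): 19
started in normal form: no
first redex: a beta-redex


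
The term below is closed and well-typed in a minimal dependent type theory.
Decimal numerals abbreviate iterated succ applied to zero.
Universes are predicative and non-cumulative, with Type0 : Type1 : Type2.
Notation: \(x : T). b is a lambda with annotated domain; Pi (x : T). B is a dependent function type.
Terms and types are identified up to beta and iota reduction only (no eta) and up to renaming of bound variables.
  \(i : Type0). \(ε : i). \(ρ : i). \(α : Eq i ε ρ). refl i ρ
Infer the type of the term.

inferred type:
  Pi (i : Type0). Pi (ε : i). Pi (ρ : i). Pi (α : Eq i ε ρ). Eq i ρ ρ


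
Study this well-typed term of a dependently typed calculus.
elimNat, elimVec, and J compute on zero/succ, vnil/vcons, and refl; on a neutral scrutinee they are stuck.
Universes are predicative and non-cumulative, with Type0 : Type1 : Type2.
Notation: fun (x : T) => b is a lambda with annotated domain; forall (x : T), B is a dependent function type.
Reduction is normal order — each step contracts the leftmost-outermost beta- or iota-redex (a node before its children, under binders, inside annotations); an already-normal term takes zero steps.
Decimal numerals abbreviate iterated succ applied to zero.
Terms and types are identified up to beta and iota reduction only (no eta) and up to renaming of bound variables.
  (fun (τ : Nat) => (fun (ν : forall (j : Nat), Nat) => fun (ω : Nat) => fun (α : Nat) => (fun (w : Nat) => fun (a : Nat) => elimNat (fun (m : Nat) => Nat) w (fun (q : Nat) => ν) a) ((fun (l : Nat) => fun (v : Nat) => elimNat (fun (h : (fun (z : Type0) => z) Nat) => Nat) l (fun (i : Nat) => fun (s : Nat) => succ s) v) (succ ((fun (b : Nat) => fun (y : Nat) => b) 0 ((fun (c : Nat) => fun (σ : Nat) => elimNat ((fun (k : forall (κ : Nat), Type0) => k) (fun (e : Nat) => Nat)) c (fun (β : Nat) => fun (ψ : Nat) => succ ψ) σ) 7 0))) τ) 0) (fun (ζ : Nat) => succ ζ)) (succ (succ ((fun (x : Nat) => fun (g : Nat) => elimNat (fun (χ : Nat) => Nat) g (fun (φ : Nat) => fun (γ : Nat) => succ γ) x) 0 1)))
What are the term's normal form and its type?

resulting normal form:
  fun (τ : Nat) => fun (ν : Nat) => 4
the term's type:
  forall (τ : Nat), forall (ν : Nat), Nat


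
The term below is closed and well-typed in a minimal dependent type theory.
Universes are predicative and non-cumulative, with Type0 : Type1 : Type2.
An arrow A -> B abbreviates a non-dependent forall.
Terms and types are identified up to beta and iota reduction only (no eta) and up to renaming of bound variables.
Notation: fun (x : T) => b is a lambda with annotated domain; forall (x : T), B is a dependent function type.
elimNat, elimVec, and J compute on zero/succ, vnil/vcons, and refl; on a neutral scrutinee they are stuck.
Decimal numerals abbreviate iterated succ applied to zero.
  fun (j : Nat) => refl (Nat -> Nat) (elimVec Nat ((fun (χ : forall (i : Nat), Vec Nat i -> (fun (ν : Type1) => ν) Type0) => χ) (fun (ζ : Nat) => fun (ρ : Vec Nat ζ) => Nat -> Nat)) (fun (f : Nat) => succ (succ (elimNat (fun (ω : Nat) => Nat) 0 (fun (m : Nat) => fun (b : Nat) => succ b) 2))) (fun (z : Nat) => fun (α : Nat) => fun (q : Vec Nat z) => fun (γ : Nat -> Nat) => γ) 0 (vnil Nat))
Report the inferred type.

inferred type:
  Nat -> Eq (Nat -> Nat) (fun (j : Nat) => 4) (fun (χ : Nat) => 4)
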